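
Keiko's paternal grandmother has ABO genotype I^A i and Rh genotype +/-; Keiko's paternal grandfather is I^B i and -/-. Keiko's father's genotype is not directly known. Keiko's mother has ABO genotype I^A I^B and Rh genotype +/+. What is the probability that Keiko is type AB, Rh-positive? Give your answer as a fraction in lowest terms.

1/4

Keiko's father's ABO genotype from I^A i × I^B i: 1/4 I^A I^B, 1/4 I^A i, 1/4 I^B i, 1/4 i i.
Crossing each possibility with the mother I^A I^B and summing P(type AB): 1/4·1/2 + 1/4·1/4 + 1/4·1/4 + 1/4·0 = 1/4.
Similarly for Rh via the father's Rh distribution: P(Rh+) = 1.
Independent loci: 1/4 × 1 = 1/4.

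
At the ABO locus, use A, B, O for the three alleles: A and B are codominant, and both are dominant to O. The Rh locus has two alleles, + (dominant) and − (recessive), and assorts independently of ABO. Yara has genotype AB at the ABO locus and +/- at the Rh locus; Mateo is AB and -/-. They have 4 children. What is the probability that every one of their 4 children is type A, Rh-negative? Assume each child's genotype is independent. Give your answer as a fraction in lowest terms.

ABO cross AB × AB → 1/4 A, 1/4 B, 1/2 AB.
Rh cross +/- × -/- → 1/2 Rh+, 1/2 Rh-; so P(type A, Rh-negative) = 1/4 × 1/2 = 1/8 per child.
All 4 independent: (1/8)^4 = 1/4096.

1/4096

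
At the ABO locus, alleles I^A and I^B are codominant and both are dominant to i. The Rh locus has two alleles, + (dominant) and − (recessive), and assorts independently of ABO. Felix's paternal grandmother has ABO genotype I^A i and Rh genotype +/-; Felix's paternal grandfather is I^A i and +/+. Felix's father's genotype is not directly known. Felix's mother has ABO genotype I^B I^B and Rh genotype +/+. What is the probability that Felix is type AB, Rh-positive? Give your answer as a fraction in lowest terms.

Felix's father's ABO genotype from I^A i × I^A i: 1/4 I^A I^A, 1/2 I^A i, 1/4 i i.
Crossing each possibility with the mother I^B I^B and summing P(type AB): 1/4·1 + 1/2·1/2 + 1/4·0 = 1/2.
Similarly for Rh via the father's Rh distribution: P(Rh+) = 1.
Independent loci: 1/2 × 1 = 1/2.

1/2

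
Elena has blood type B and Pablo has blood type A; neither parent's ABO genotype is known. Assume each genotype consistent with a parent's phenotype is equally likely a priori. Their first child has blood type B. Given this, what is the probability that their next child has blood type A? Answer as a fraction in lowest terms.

1/12

Possible genotypes: Elena ∈ {I^B I^B, I^B i}; Pablo ∈ {I^A I^A, I^A i}.
Weight each parental genotype pair by prior × P(type-B child):
  I^B I^B × I^A i: posterior weight 2/3; P(next child type A) = 0.
  I^B i × I^A i: posterior weight 1/3; P(next child type A) = 1/4.
Weighted sum = 1/12.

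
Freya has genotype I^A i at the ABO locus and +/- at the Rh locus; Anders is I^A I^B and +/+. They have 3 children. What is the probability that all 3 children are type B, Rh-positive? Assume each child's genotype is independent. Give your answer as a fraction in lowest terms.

ABO cross I^A i × I^A I^B → 1/2 A, 1/4 B, 1/4 AB.
Rh cross +/- × +/+ → 1 Rh+; so P(type B, Rh-positive) = 1/4 × 1 = 1/4 per child.
All 3 independent: (1/4)^3 = 1/64.

1/64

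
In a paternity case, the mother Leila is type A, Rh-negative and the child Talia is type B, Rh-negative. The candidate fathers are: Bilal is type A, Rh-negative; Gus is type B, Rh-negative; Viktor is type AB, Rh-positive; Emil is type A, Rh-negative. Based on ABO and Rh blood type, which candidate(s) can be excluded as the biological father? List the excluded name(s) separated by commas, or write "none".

Bilal, Emil

A candidate is excluded only if no genotype consistent with his phenotype could produce a type B, Rh-negative child with a type A, Rh-negative mother.
Bilal (type A, Rh-): no genotype consistent with that phenotype can produce a type-B Rh- child with a type-A mother.
Emil (type A, Rh-): no genotype consistent with that phenotype can produce a type-B Rh- child with a type-A mother.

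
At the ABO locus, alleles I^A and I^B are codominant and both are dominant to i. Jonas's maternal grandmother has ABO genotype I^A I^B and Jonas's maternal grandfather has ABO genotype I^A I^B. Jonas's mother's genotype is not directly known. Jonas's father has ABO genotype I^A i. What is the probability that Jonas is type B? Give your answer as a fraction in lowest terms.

Jonas's mother's ABO genotype from I^A I^B × I^A I^B: 1/4 I^A I^A, 1/2 I^A I^B, 1/4 I^B I^B.
Crossing each possibility with the father I^A i and summing P(type B): 1/4·0 + 1/2·1/4 + 1/4·1/2 = 1/4.

1/4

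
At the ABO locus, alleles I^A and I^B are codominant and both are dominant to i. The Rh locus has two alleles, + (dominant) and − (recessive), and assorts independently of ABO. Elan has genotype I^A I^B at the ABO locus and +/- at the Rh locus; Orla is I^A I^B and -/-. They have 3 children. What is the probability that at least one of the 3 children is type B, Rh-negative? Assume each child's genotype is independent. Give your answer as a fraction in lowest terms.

169/512

ABO cross I^A I^B × I^A I^B → 1/4 A, 1/4 B, 1/2 AB.
Rh cross +/- × -/- → 1/2 Rh+, 1/2 Rh-; so P(type B, Rh-negative) = 1/4 × 1/2 = 1/8 per child.
P(none) = (7/8)^3 = 343/512; P(at least one) = 1 − 343/512 = 169/512.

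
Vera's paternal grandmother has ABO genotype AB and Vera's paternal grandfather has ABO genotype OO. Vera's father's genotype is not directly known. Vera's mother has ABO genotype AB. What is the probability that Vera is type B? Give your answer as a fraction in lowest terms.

3/8

Vera's father's ABO genotype from AB × OO: 1/2 AO, 1/2 BO.
Crossing each possibility with the mother AB and summing P(type B): 1/2·1/4 + 1/2·1/2 = 3/8.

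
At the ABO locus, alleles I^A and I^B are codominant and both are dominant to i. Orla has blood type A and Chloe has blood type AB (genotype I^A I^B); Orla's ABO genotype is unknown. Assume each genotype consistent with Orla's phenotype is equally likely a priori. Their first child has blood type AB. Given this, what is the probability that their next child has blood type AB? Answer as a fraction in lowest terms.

5/12

Possible genotypes: Orla ∈ {I^A I^A, I^A i}; Chloe ∈ {I^A I^B}.
Weight each parental genotype pair by prior × P(type-AB child):
  I^A I^A × I^A I^B: posterior weight 2/3; P(next child type AB) = 1/2.
  I^A i × I^A I^B: posterior weight 1/3; P(next child type AB) = 1/4.
Weighted sum = 5/12.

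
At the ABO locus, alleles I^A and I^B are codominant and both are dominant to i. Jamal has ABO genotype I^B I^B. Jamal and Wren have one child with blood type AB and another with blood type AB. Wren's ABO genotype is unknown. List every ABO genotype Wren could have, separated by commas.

I^A I^A, I^A I^B, I^A i

For each candidate genotype of Wren, check whether crossing it with I^B I^B can produce every observed child phenotype.
  I^A I^A → possible child types {AB} ✓
  I^A I^B → possible child types {B, AB} ✓
  I^A i → possible child types {B, AB} ✓
  I^B I^B → possible child types {B} ✗
  I^B i → possible child types {B} ✗
  i i → possible child types {B} ✗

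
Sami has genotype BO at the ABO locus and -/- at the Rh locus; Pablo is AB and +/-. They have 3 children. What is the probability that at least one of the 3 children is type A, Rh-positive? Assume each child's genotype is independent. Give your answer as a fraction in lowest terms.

ABO cross BO × AB → 1/4 A, 1/2 B, 1/4 AB.
Rh cross -/- × +/- → 1/2 Rh+, 1/2 Rh-; so P(type A, Rh-positive) = 1/4 × 1/2 = 1/8 per child.
P(none) = (7/8)^3 = 343/512; P(at least one) = 1 − 343/512 = 169/512.

169/512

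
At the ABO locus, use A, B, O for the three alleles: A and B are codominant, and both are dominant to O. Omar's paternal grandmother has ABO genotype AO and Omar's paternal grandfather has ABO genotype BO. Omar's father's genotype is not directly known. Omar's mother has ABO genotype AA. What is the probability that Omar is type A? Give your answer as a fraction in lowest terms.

3/4

Omar's father's ABO genotype from AO × BO: 1/4 AB, 1/4 AO, 1/4 BO, 1/4 OO.
Crossing each possibility with the mother AA and summing P(type A): 1/4·1/2 + 1/4·1 + 1/4·1/2 + 1/4·1 = 3/4.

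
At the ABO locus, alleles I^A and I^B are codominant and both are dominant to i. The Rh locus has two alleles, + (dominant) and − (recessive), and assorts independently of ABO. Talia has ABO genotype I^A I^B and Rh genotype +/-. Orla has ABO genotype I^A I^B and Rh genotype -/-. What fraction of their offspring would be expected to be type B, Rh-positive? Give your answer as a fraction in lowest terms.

1/8

ABO cross I^A I^B × I^A I^B → offspring phenotypes: 1/4 A, 1/4 B, 1/2 AB.
Rh cross +/- × -/- → 1/2 Rh+, 1/2 Rh-.
Independent loci: P(type B, Rh-positive) = 1/4 × 1/2 = 1/8.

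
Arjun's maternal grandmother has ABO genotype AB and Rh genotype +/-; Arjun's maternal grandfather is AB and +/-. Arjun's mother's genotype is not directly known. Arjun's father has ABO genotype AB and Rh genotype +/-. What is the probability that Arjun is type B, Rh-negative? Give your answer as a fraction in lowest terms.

Arjun's mother's ABO genotype from AB × AB: 1/4 AA, 1/2 AB, 1/4 BB.
Crossing each possibility with the father AB and summing P(type B): 1/4·0 + 1/2·1/4 + 1/4·1/2 = 1/4.
Similarly for Rh via the mother's Rh distribution: P(Rh-) = 1/4.
Independent loci: 1/4 × 1/4 = 1/16.

1/16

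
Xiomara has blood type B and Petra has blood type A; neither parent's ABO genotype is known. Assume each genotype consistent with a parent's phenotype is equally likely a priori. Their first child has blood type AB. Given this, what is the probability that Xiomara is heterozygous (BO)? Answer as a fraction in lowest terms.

1/3

Possible genotypes: Xiomara ∈ {BB, BO}; Petra ∈ {AA, AO}.
Weight each parental genotype pair by prior × P(type-AB child):
  BB × AA: posterior weight 4/9.
  BB × AO: posterior weight 2/9.
  BO × AA: posterior weight 2/9.
  BO × AO: posterior weight 1/9.
Sum the posterior weight over pairs where Xiomara is BO: 1/3.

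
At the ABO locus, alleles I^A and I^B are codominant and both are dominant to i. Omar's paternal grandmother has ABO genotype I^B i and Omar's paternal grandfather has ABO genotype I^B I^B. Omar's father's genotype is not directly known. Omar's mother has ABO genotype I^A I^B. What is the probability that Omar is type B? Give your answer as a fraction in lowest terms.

1/2

Omar's father's ABO genotype from I^B i × I^B I^B: 1/2 I^B I^B, 1/2 I^B i.
Crossing each possibility with the mother I^A I^B and summing P(type B): 1/2·1/2 + 1/2·1/2 = 1/2.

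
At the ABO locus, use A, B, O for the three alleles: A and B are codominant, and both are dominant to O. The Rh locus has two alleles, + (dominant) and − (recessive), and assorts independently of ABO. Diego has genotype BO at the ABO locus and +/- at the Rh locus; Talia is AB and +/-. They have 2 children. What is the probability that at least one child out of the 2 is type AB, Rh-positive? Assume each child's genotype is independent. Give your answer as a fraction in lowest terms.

ABO cross BO × AB → 1/4 A, 1/2 B, 1/4 AB.
Rh cross +/- × +/- → 3/4 Rh+, 1/4 Rh-; so P(type AB, Rh-positive) = 1/4 × 3/4 = 3/16 per child.
P(none) = (13/16)^2 = 169/256; P(at least one) = 1 − 169/256 = 87/256.

87/256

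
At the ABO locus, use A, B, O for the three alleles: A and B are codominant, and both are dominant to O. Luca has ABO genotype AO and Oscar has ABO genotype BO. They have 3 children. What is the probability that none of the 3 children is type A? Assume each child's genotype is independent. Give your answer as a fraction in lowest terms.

27/64

ABO cross AO × BO → 1/4 O, 1/4 A, 1/4 B, 1/4 AB.
So P(type A) = 1/4 per child.
P(not type A) = 3/4 for one child; (3/4)^3 = 27/64.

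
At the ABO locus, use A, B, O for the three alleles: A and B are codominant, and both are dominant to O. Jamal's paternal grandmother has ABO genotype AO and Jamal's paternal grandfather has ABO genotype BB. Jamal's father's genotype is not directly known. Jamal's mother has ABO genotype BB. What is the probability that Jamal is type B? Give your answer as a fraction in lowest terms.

3/4

Jamal's father's ABO genotype from AO × BB: 1/2 AB, 1/2 BO.
Crossing each possibility with the mother BB and summing P(type B): 1/2·1/2 + 1/2·1 = 3/4.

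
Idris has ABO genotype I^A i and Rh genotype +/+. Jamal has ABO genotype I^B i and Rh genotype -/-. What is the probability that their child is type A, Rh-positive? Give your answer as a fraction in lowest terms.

ABO cross I^A i × I^B i → offspring phenotypes: 1/4 O, 1/4 A, 1/4 B, 1/4 AB.
Rh cross +/+ × -/- → 1 Rh+.
Independent loci: P(type A, Rh-positive) = 1/4 × 1 = 1/4.

1/4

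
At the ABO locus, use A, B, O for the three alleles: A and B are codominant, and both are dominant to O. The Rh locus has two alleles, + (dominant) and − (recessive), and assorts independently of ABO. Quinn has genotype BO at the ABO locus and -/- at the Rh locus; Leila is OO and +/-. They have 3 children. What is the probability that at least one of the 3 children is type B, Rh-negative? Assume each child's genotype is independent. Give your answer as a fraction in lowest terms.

37/64

ABO cross BO × OO → 1/2 O, 1/2 B.
Rh cross -/- × +/- → 1/2 Rh+, 1/2 Rh-; so P(type B, Rh-negative) = 1/2 × 1/2 = 1/4 per child.
P(none) = (3/4)^3 = 27/64; P(at least one) = 1 − 27/64 = 37/64.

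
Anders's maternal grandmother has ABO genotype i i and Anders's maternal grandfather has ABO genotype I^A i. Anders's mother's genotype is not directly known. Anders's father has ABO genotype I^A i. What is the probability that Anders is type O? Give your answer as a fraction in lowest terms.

3/8

Anders's mother's ABO genotype from i i × I^A i: 1/2 I^A i, 1/2 i i.
Crossing each possibility with the father I^A i and summing P(type O): 1/2·1/4 + 1/2·1/2 = 3/8.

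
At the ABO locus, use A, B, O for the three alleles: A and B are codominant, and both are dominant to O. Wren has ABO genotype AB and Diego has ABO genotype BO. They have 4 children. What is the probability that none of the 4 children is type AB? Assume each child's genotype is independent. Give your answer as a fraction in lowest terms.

81/256

ABO cross AB × BO → 1/4 A, 1/2 B, 1/4 AB.
So P(type AB) = 1/4 per child.
P(not type AB) = 3/4 for one child; (3/4)^4 = 81/256.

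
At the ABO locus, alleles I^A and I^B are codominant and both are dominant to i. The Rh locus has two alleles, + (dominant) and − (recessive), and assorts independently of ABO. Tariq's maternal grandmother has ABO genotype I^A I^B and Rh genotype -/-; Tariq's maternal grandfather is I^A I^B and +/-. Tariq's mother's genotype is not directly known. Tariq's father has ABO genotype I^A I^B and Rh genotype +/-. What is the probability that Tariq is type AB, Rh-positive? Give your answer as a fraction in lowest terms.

Tariq's mother's ABO genotype from I^A I^B × I^A I^B: 1/4 I^A I^A, 1/2 I^A I^B, 1/4 I^B I^B.
Crossing each possibility with the father I^A I^B and summing P(type AB): 1/4·1/2 + 1/2·1/2 + 1/4·1/2 = 1/2.
Similarly for Rh via the mother's Rh distribution: P(Rh+) = 5/8.
Independent loci: 1/2 × 5/8 = 5/16.

5/16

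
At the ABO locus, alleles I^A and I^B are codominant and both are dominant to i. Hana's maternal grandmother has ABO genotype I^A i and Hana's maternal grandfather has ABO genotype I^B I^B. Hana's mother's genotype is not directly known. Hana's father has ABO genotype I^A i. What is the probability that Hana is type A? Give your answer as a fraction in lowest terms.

Hana's mother's ABO genotype from I^A i × I^B I^B: 1/2 I^A I^B, 1/2 I^B i.
Crossing each possibility with the father I^A i and summing P(type A): 1/2·1/2 + 1/2·1/4 = 3/8.

3/8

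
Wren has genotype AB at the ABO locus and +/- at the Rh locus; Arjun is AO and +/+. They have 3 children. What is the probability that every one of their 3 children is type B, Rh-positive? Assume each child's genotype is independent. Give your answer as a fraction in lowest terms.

1/64

ABO cross AB × AO → 1/2 A, 1/4 B, 1/4 AB.
Rh cross +/- × +/+ → 1 Rh+; so P(type B, Rh-positive) = 1/4 × 1 = 1/4 per child.
All 3 independent: (1/4)^3 = 1/64.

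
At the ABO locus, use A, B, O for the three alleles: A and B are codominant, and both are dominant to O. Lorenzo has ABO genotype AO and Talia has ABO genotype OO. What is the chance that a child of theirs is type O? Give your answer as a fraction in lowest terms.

ABO cross AO × OO → offspring phenotypes: 1/2 O, 1/2 A.
So P(type O) = 1/2.

1/2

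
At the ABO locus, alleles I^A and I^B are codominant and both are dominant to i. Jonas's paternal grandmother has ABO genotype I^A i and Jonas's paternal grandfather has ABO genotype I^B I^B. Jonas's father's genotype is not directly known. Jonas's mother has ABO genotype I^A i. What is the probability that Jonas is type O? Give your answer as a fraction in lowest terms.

Jonas's father's ABO genotype from I^A i × I^B I^B: 1/2 I^A I^B, 1/2 I^B i.
Crossing each possibility with the mother I^A i and summing P(type O): 1/2·0 + 1/2·1/4 = 1/8.

1/8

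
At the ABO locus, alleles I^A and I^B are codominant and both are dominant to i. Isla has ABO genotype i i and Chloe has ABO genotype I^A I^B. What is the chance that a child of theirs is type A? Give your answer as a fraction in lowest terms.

ABO cross i i × I^A I^B → offspring phenotypes: 1/2 A, 1/2 B.
So P(type A) = 1/2.

1/2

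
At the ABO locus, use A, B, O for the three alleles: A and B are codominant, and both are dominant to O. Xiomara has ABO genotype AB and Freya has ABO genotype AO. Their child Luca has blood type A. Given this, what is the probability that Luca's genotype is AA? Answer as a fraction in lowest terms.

Cross AB × AO → 1/4 AA, 1/4 AB, 1/4 AO, 1/4 BO.
Type-A genotypes among offspring: AA (1/4), AO (1/4); total 1/2.
P(AA | type A) = (1/4) / (1/2) = 1/2.

1/2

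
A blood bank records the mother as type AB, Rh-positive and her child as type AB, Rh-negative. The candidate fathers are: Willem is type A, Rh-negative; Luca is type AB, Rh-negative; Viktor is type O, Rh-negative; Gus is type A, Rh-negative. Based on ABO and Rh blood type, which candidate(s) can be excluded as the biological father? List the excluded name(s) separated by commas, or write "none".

Viktor

A candidate is excluded only if no genotype consistent with his phenotype could produce a type AB, Rh-negative child with a type AB, Rh-positive mother.
Viktor (type O, Rh-): no genotype consistent with that phenotype can produce a type-AB Rh- child with a type-AB mother.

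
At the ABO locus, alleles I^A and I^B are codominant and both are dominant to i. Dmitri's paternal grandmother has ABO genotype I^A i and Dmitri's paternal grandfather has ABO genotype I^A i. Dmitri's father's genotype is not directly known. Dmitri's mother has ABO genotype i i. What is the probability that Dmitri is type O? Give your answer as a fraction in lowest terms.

Dmitri's father's ABO genotype from I^A i × I^A i: 1/4 I^A I^A, 1/2 I^A i, 1/4 i i.
Crossing each possibility with the mother i i and summing P(type O): 1/4·0 + 1/2·1/2 + 1/4·1 = 1/2.

1/2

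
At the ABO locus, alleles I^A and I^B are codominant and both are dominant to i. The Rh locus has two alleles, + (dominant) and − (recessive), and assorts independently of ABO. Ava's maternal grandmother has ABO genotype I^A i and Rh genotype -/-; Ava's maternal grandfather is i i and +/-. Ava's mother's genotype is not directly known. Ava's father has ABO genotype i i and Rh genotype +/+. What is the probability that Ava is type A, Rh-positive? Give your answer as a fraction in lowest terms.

1/4

Ava's mother's ABO genotype from I^A i × i i: 1/2 I^A i, 1/2 i i.
Crossing each possibility with the father i i and summing P(type A): 1/2·1/2 + 1/2·0 = 1/4.
Similarly for Rh via the mother's Rh distribution: P(Rh+) = 1.
Independent loci: 1/4 × 1 = 1/4.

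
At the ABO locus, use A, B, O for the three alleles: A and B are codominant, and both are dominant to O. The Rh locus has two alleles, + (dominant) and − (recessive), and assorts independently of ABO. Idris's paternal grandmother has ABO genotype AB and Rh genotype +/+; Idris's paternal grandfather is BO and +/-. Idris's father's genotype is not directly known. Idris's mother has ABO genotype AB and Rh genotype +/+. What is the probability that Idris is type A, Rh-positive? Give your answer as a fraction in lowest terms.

1/4

Idris's father's ABO genotype from AB × BO: 1/4 AB, 1/4 AO, 1/4 BB, 1/4 BO.
Crossing each possibility with the mother AB and summing P(type A): 1/4·1/4 + 1/4·1/2 + 1/4·0 + 1/4·1/4 = 1/4.
Similarly for Rh via the father's Rh distribution: P(Rh+) = 1.
Independent loci: 1/4 × 1 = 1/4.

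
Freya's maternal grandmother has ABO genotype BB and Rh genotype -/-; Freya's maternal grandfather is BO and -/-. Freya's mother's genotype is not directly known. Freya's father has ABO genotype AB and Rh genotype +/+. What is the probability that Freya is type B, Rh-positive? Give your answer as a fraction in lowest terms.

Freya's mother's ABO genotype from BB × BO: 1/2 BB, 1/2 BO.
Crossing each possibility with the father AB and summing P(type B): 1/2·1/2 + 1/2·1/2 = 1/2.
Similarly for Rh via the mother's Rh distribution: P(Rh+) = 1.
Independent loci: 1/2 × 1 = 1/2.

1/2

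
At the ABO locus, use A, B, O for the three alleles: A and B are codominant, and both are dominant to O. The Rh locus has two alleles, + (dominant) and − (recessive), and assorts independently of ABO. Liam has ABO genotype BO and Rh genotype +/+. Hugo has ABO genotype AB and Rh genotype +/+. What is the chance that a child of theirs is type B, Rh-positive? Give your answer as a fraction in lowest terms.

1/2

ABO cross BO × AB → offspring phenotypes: 1/4 A, 1/2 B, 1/4 AB.
Rh cross +/+ × +/+ → 1 Rh+.
Independent loci: P(type B, Rh-positive) = 1/2 × 1 = 1/2.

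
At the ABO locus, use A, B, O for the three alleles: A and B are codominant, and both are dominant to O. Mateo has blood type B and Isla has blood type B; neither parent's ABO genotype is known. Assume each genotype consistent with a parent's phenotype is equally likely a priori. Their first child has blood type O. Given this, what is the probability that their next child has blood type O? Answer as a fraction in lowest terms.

Possible genotypes: Mateo ∈ {BB, BO}; Isla ∈ {BB, BO}.
Weight each parental genotype pair by prior × P(type-O child):
  BO × BO: posterior weight 1; P(next child type O) = 1/4.
Weighted sum = 1/4.

1/4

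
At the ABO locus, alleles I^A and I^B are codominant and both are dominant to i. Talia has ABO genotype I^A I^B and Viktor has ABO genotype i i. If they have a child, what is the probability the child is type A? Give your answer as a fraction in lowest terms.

ABO cross I^A I^B × i i → offspring phenotypes: 1/2 A, 1/2 B.
So P(type A) = 1/2.

1/2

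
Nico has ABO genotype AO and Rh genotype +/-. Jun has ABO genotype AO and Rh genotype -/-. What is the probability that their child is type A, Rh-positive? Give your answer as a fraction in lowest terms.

ABO cross AO × AO → offspring phenotypes: 1/4 O, 3/4 A.
Rh cross +/- × -/- → 1/2 Rh+, 1/2 Rh-.
Independent loci: P(type A, Rh-positive) = 3/4 × 1/2 = 3/8.

3/8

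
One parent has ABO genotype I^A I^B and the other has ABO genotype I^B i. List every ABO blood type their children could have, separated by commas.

A, B, AB

Gametes from I^A I^B × I^B i give offspring ABO genotypes I^A I^B, I^A i, I^B I^B, I^B i, i.e. phenotypes A, B, AB.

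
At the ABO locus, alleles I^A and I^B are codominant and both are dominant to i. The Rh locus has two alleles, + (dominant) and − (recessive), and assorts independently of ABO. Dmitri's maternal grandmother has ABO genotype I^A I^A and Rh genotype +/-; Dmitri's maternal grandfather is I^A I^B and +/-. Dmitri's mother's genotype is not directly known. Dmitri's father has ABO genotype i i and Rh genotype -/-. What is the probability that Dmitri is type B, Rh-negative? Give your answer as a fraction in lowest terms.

Dmitri's mother's ABO genotype from I^A I^A × I^A I^B: 1/2 I^A I^A, 1/2 I^A I^B.
Crossing each possibility with the father i i and summing P(type B): 1/2·0 + 1/2·1/2 = 1/4.
Similarly for Rh via the mother's Rh distribution: P(Rh-) = 1/2.
Independent loci: 1/4 × 1/2 = 1/8.

1/8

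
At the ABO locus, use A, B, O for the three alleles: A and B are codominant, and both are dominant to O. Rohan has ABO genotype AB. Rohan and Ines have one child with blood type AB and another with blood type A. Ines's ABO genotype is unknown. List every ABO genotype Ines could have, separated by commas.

AA, AB, AO, BO

For each candidate genotype of Ines, check whether crossing it with AB can produce every observed child phenotype.
  AA → possible child types {A, AB} ✓
  AB → possible child types {A, B, AB} ✓
  AO → possible child types {A, B, AB} ✓
  BB → possible child types {B, AB} ✗
  BO → possible child types {A, B, AB} ✓
  OO → possible child types {A, B} ✗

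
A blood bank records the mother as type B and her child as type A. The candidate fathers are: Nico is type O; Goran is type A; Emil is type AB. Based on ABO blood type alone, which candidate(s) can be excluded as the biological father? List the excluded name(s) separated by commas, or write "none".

Nico

A candidate is excluded only if no genotype consistent with his phenotype could produce a type A child with a type B mother.
Nico (type O): no genotype consistent with that phenotype can produce a type-A child with a type-B mother.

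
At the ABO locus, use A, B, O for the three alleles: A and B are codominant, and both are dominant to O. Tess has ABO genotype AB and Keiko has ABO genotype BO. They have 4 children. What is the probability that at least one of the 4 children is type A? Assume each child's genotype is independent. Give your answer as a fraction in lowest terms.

175/256

ABO cross AB × BO → 1/4 A, 1/2 B, 1/4 AB.
So P(type A) = 1/4 per child.
P(none) = (3/4)^4 = 81/256; P(at least one) = 1 − 81/256 = 175/256.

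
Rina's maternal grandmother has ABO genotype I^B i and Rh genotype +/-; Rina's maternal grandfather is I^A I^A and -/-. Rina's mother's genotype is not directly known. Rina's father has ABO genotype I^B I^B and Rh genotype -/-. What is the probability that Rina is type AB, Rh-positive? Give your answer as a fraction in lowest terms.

Rina's mother's ABO genotype from I^B i × I^A I^A: 1/2 I^A I^B, 1/2 I^A i.
Crossing each possibility with the father I^B I^B and summing P(type AB): 1/2·1/2 + 1/2·1/2 = 1/2.
Similarly for Rh via the mother's Rh distribution: P(Rh+) = 1/4.
Independent loci: 1/2 × 1/4 = 1/8.

1/8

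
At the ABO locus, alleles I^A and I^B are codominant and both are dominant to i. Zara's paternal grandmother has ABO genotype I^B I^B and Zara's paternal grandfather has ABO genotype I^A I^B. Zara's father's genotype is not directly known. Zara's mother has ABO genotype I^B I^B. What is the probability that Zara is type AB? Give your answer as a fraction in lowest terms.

1/4

Zara's father's ABO genotype from I^B I^B × I^A I^B: 1/2 I^A I^B, 1/2 I^B I^B.
Crossing each possibility with the mother I^B I^B and summing P(type AB): 1/2·1/2 + 1/2·0 = 1/4.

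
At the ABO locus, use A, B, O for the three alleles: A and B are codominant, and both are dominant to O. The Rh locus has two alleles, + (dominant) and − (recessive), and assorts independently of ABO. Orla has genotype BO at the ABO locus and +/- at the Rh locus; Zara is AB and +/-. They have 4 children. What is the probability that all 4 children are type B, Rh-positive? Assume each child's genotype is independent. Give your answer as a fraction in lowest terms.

81/4096

ABO cross BO × AB → 1/4 A, 1/2 B, 1/4 AB.
Rh cross +/- × +/- → 3/4 Rh+, 1/4 Rh-; so P(type B, Rh-positive) = 1/2 × 3/4 = 3/8 per child.
All 4 independent: (3/8)^4 = 81/4096.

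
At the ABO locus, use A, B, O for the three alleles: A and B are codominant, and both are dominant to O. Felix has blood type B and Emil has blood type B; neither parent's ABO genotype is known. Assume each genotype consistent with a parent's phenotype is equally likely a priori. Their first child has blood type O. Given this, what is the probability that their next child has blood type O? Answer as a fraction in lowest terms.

Possible genotypes: Felix ∈ {BB, BO}; Emil ∈ {BB, BO}.
Weight each parental genotype pair by prior × P(type-O child):
  BO × BO: posterior weight 1; P(next child type O) = 1/4.
Weighted sum = 1/4.

1/4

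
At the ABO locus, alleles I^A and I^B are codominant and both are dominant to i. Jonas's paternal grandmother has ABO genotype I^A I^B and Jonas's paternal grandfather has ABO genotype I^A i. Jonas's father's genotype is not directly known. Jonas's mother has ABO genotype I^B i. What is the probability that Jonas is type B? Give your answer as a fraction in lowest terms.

Jonas's father's ABO genotype from I^A I^B × I^A i: 1/4 I^A I^A, 1/4 I^A I^B, 1/4 I^A i, 1/4 I^B i.
Crossing each possibility with the mother I^B i and summing P(type B): 1/4·0 + 1/4·1/2 + 1/4·1/4 + 1/4·3/4 = 3/8.

3/8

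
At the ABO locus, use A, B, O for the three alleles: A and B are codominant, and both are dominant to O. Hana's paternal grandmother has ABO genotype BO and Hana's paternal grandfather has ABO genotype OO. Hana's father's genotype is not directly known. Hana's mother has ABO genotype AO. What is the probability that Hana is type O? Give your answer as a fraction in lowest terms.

3/8

Hana's father's ABO genotype from BO × OO: 1/2 BO, 1/2 OO.
Crossing each possibility with the mother AO and summing P(type O): 1/2·1/4 + 1/2·1/2 = 3/8.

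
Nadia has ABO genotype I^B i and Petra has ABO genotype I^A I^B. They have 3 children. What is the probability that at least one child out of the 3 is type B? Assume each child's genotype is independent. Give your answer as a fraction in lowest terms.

ABO cross I^B i × I^A I^B → 1/4 A, 1/2 B, 1/4 AB.
So P(type B) = 1/2 per child.
P(none) = (1/2)^3 = 1/8; P(at least one) = 1 − 1/8 = 7/8.

7/8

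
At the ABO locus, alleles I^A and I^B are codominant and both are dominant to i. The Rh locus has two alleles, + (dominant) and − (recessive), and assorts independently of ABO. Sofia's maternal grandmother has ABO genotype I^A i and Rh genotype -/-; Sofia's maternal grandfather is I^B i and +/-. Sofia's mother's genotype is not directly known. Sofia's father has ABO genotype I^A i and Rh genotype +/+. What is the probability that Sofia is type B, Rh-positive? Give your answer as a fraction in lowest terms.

Sofia's mother's ABO genotype from I^A i × I^B i: 1/4 I^A I^B, 1/4 I^A i, 1/4 I^B i, 1/4 i i.
Crossing each possibility with the father I^A i and summing P(type B): 1/4·1/4 + 1/4·0 + 1/4·1/4 + 1/4·0 = 1/8.
Similarly for Rh via the mother's Rh distribution: P(Rh+) = 1.
Independent loci: 1/8 × 1 = 1/8.

1/8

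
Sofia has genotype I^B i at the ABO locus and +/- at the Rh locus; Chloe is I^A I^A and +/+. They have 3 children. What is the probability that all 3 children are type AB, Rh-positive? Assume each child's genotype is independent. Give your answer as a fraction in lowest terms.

ABO cross I^B i × I^A I^A → 1/2 A, 1/2 AB.
Rh cross +/- × +/+ → 1 Rh+; so P(type AB, Rh-positive) = 1/2 × 1 = 1/2 per child.
All 3 independent: (1/2)^3 = 1/8.

1/8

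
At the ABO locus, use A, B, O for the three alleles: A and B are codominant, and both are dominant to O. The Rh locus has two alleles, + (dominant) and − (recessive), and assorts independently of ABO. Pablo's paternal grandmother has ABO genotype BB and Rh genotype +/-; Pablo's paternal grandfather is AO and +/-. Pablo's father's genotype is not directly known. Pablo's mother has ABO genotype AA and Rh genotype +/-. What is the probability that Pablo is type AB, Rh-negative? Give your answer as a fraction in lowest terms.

1/8

Pablo's father's ABO genotype from BB × AO: 1/2 AB, 1/2 BO.
Crossing each possibility with the mother AA and summing P(type AB): 1/2·1/2 + 1/2·1/2 = 1/2.
Similarly for Rh via the father's Rh distribution: P(Rh-) = 1/4.
Independent loci: 1/2 × 1/4 = 1/8.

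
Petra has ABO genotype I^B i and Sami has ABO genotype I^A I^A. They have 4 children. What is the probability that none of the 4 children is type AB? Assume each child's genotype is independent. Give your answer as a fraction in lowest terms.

1/16

ABO cross I^B i × I^A I^A → 1/2 A, 1/2 AB.
So P(type AB) = 1/2 per child.
P(not type AB) = 1/2 for one child; (1/2)^4 = 1/16.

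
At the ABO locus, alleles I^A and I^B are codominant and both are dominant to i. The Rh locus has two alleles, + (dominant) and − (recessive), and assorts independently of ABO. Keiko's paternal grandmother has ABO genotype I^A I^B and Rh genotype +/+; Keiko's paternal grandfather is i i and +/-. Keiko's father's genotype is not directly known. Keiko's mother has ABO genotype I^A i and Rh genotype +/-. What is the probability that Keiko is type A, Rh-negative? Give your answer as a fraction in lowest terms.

1/16

Keiko's father's ABO genotype from I^A I^B × i i: 1/2 I^A i, 1/2 I^B i.
Crossing each possibility with the mother I^A i and summing P(type A): 1/2·3/4 + 1/2·1/4 = 1/2.
Similarly for Rh via the father's Rh distribution: P(Rh-) = 1/8.
Independent loci: 1/2 × 1/8 = 1/16.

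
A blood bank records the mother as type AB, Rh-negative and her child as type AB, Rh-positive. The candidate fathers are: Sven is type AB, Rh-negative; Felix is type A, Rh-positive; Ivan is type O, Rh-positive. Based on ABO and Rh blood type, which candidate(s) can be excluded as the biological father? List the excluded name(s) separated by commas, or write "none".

A candidate is excluded only if no genotype consistent with his phenotype could produce a type AB, Rh-positive child with a type AB, Rh-negative mother.
Sven (type AB, Rh-): no genotype consistent with that phenotype can produce a type-AB Rh+ child with a type-AB mother.
Ivan (type O, Rh+): no genotype consistent with that phenotype can produce a type-AB Rh+ child with a type-AB mother.

Sven, Ivan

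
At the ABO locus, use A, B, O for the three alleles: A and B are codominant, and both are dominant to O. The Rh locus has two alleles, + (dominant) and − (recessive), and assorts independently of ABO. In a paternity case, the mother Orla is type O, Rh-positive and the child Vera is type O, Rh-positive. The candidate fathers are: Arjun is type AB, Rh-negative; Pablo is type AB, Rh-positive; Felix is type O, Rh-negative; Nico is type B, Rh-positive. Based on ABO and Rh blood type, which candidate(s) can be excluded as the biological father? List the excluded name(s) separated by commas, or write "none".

A candidate is excluded only if no genotype consistent with his phenotype could produce a type O, Rh-positive child with a type O, Rh-positive mother.
Arjun (type AB, Rh-): no genotype consistent with that phenotype can produce a type-O Rh+ child with a type-O mother.
Pablo (type AB, Rh+): no genotype consistent with that phenotype can produce a type-O Rh+ child with a type-O mother.

Arjun, Pablo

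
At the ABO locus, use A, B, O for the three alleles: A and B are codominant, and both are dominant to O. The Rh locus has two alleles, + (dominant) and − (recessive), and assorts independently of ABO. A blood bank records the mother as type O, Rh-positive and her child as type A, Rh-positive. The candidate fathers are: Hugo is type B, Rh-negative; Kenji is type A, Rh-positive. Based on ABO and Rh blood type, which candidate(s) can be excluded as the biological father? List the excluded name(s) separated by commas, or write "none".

A candidate is excluded only if no genotype consistent with his phenotype could produce a type A, Rh-positive child with a type O, Rh-positive mother.
Hugo (type B, Rh-): no genotype consistent with that phenotype can produce a type-A Rh+ child with a type-O mother.

Hugo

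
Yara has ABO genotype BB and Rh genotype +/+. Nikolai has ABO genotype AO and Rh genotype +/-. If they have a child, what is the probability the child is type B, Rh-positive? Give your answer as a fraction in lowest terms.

1/2

ABO cross BB × AO → offspring phenotypes: 1/2 B, 1/2 AB.
Rh cross +/+ × +/- → 1 Rh+.
Independent loci: P(type B, Rh-positive) = 1/2 × 1 = 1/2.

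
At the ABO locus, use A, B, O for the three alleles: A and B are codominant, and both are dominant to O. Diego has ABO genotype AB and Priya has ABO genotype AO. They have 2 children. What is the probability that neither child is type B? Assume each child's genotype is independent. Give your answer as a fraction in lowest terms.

9/16

ABO cross AB × AO → 1/2 A, 1/4 B, 1/4 AB.
So P(type B) = 1/4 per child.
P(not type B) = 3/4 for one child; (3/4)^2 = 9/16.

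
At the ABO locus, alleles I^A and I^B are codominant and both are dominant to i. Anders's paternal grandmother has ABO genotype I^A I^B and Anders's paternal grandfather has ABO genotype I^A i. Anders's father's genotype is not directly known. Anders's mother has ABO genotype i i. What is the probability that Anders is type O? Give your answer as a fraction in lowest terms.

Anders's father's ABO genotype from I^A I^B × I^A i: 1/4 I^A I^A, 1/4 I^A I^B, 1/4 I^A i, 1/4 I^B i.
Crossing each possibility with the mother i i and summing P(type O): 1/4·0 + 1/4·0 + 1/4·1/2 + 1/4·1/2 = 1/4.

1/4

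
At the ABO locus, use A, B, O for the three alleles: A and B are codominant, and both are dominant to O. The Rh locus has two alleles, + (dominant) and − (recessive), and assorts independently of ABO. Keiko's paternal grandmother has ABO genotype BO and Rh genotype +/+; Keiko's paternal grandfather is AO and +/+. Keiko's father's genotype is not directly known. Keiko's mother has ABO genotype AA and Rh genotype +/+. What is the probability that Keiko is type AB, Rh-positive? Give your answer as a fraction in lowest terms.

Keiko's father's ABO genotype from BO × AO: 1/4 AB, 1/4 AO, 1/4 BO, 1/4 OO.
Crossing each possibility with the mother AA and summing P(type AB): 1/4·1/2 + 1/4·0 + 1/4·1/2 + 1/4·0 = 1/4.
Similarly for Rh via the father's Rh distribution: P(Rh+) = 1.
Independent loci: 1/4 × 1 = 1/4.

1/4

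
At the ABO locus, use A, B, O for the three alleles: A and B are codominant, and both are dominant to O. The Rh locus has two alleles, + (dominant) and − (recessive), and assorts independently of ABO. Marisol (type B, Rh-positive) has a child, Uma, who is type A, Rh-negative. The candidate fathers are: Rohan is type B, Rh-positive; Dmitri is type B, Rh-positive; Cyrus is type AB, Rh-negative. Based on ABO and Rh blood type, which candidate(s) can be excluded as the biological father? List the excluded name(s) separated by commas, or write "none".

Rohan, Dmitri

A candidate is excluded only if no genotype consistent with his phenotype could produce a type A, Rh-negative child with a type B, Rh-positive mother.
Rohan (type B, Rh+): no genotype consistent with that phenotype can produce a type-A Rh- child with a type-B mother.
Dmitri (type B, Rh+): no genotype consistent with that phenotype can produce a type-A Rh- child with a type-B mother.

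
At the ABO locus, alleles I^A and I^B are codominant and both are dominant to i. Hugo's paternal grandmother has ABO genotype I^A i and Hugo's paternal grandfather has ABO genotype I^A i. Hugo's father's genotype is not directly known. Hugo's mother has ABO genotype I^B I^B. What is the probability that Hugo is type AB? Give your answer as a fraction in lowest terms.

Hugo's father's ABO genotype from I^A i × I^A i: 1/4 I^A I^A, 1/2 I^A i, 1/4 i i.
Crossing each possibility with the mother I^B I^B and summing P(type AB): 1/4·1 + 1/2·1/2 + 1/4·0 = 1/2.

1/2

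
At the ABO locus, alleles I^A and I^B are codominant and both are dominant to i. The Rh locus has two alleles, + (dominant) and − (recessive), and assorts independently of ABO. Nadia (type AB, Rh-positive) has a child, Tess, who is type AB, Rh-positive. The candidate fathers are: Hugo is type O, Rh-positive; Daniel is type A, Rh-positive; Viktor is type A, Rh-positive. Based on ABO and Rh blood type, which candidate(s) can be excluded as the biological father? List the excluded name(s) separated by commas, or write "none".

A candidate is excluded only if no genotype consistent with his phenotype could produce a type AB, Rh-positive child with a type AB, Rh-positive mother.
Hugo (type O, Rh+): no genotype consistent with that phenotype can produce a type-AB Rh+ child with a type-AB mother.

Hugo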